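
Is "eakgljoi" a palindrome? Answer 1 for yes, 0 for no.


Input: eakgljoi
Reversed: iojlgkae
  Compare pos 0 ('e') with pos 7 ('i'): MISMATCH
  Compare pos 1 ('a') with pos 6 ('o'): MISMATCH
  Compare pos 2 ('k') with pos 5 ('j'): MISMATCH
  Compare pos 3 ('g') with pos 4 ('l'): MISMATCH
Result: not a palindrome

0


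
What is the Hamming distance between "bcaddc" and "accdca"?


Comparing "bcaddc" and "accdca" position by position:
  Position 0: 'b' vs 'a' => differ
  Position 1: 'c' vs 'c' => same
  Position 2: 'a' vs 'c' => differ
  Position 3: 'd' vs 'd' => same
  Position 4: 'd' vs 'c' => differ
  Position 5: 'c' vs 'a' => differ
Total differences (Hamming distance): 4

4


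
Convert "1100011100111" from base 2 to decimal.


Input: "1100011100111" in base 2
Positional expansion:
  Digit '1' (value 1) x 2^12 = 4096
  Digit '1' (value 1) x 2^11 = 2048
  Digit '0' (value 0) x 2^10 = 0
  Digit '0' (value 0) x 2^9 = 0
  Digit '0' (value 0) x 2^8 = 0
  Digit '1' (value 1) x 2^7 = 128
  Digit '1' (value 1) x 2^6 = 64
  Digit '1' (value 1) x 2^5 = 32
  Digit '0' (value 0) x 2^4 = 0
  Digit '0' (value 0) x 2^3 = 0
  Digit '1' (value 1) x 2^2 = 4
  Digit '1' (value 1) x 2^1 = 2
  Digit '1' (value 1) x 2^0 = 1
Sum = 6375

6375


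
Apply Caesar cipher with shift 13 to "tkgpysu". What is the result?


Caesar cipher: shift "tkgpysu" by 13
  't' (pos 19) + 13 = pos 6 = 'g'
  'k' (pos 10) + 13 = pos 23 = 'x'
  'g' (pos 6) + 13 = pos 19 = 't'
  'p' (pos 15) + 13 = pos 2 = 'c'
  'y' (pos 24) + 13 = pos 11 = 'l'
  's' (pos 18) + 13 = pos 5 = 'f'
  'u' (pos 20) + 13 = pos 7 = 'h'
Result: gxtclfh

gxtclfh


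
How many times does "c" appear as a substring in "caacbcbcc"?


Searching for "c" in "caacbcbcc"
Scanning each position:
  Position 0: "c" => MATCH
  Position 1: "a" => no
  Position 2: "a" => no
  Position 3: "c" => MATCH
  Position 4: "b" => no
  Position 5: "c" => MATCH
  Position 6: "b" => no
  Position 7: "c" => MATCH
  Position 8: "c" => MATCH
Total occurrences: 5

5


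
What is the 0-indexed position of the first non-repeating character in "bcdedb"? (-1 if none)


Input: bcdedb
Character frequencies:
  'b': 2
  'c': 1
  'd': 2
  'e': 1
Scanning left to right for freq == 1:
  Position 0 ('b'): freq=2, skip
  Position 1 ('c'): unique! => answer = 1

1


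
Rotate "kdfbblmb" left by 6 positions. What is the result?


Input: "kdfbblmb", rotate left by 6
First 6 characters: "kdfbbl"
Remaining characters: "mb"
Concatenate remaining + first: "mb" + "kdfbbl" = "mbkdfbbl"

mbkdfbbl


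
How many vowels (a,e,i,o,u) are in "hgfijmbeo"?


Input: hgfijmbeo
Checking each character:
  'h' at position 0: consonant
  'g' at position 1: consonant
  'f' at position 2: consonant
  'i' at position 3: vowel (running total: 1)
  'j' at position 4: consonant
  'm' at position 5: consonant
  'b' at position 6: consonant
  'e' at position 7: vowel (running total: 2)
  'o' at position 8: vowel (running total: 3)
Total vowels: 3

3


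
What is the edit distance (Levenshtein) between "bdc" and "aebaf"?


Computing edit distance: "bdc" -> "aebaf"
DP table:
           a    e    b    a    f
      0    1    2    3    4    5
  b   1    1    2    2    3    4
  d   2    2    2    3    3    4
  c   3    3    3    3    4    4
Edit distance = dp[3][5] = 4

4


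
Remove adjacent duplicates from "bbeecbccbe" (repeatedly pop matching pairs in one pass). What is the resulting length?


Input: bbeecbccbe
Stack-based adjacent duplicate removal:
  Read 'b': push. Stack: b
  Read 'b': matches stack top 'b' => pop. Stack: (empty)
  Read 'e': push. Stack: e
  Read 'e': matches stack top 'e' => pop. Stack: (empty)
  Read 'c': push. Stack: c
  Read 'b': push. Stack: cb
  Read 'c': push. Stack: cbc
  Read 'c': matches stack top 'c' => pop. Stack: cb
  Read 'b': matches stack top 'b' => pop. Stack: c
  Read 'e': push. Stack: ce
Final stack: "ce" (length 2)

2


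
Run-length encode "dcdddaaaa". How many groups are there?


Input: dcdddaaaa
Scanning for consecutive runs:
  Group 1: 'd' x 1 (positions 0-0)
  Group 2: 'c' x 1 (positions 1-1)
  Group 3: 'd' x 3 (positions 2-4)
  Group 4: 'a' x 4 (positions 5-8)
Total groups: 4

4


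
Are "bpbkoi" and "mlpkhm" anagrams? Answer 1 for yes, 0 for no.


Strings: "bpbkoi", "mlpkhm"
Sorted first:  bbikop
Sorted second: hklmmp
Differ at position 0: 'b' vs 'h' => not anagrams

0


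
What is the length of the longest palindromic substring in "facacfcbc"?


Input: "facacfcbc"
Checking substrings for palindromes:
  [1:4] "aca" (len 3) => palindrome
  [2:5] "cac" (len 3) => palindrome
  [4:7] "cfc" (len 3) => palindrome
  [6:9] "cbc" (len 3) => palindrome
Longest palindromic substring: "aca" with length 3

3


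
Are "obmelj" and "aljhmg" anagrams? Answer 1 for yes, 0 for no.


Strings: "obmelj", "aljhmg"
Sorted first:  bejlmo
Sorted second: aghjlm
Differ at position 0: 'b' vs 'a' => not anagrams

0


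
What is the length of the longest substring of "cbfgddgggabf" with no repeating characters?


Input: "cbfgddgggabf"
Sliding window (track last position of each char):
  Position 0 ('c'): window [0,0] length 1 -- new best
  Position 1 ('b'): window [0,1] length 2 -- new best
  Position 2 ('f'): window [0,2] length 3 -- new best
  Position 3 ('g'): window [0,3] length 4 -- new best
  Position 4 ('d'): window [0,4] length 5 -- new best
  Position 5 ('d'): repeat (last at 4), move window start to 5
  Position 5 ('d'): window [5,5] length 1
  Position 6 ('g'): window [5,6] length 2
  Position 7 ('g'): repeat (last at 6), move window start to 7
  Position 7 ('g'): window [7,7] length 1
  Position 8 ('g'): repeat (last at 7), move window start to 8
  Position 8 ('g'): window [8,8] length 1
  Position 9 ('a'): window [8,9] length 2
  Position 10 ('b'): window [8,10] length 3
  Position 11 ('f'): window [8,11] length 4
Longest substring with no repeats: "cbfgd" with length 5

5


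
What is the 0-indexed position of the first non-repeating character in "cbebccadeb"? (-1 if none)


Input: cbebccadeb
Character frequencies:
  'a': 1
  'b': 3
  'c': 3
  'd': 1
  'e': 2
Scanning left to right for freq == 1:
  Position 0 ('c'): freq=3, skip
  Position 1 ('b'): freq=3, skip
  Position 2 ('e'): freq=2, skip
  Position 3 ('b'): freq=3, skip
  Position 4 ('c'): freq=3, skip
  Position 5 ('c'): freq=3, skip
  Position 6 ('a'): unique! => answer = 6

6


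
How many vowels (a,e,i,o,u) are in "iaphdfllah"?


Input: iaphdfllah
Checking each character:
  'i' at position 0: vowel (running total: 1)
  'a' at position 1: vowel (running total: 2)
  'p' at position 2: consonant
  'h' at position 3: consonant
  'd' at position 4: consonant
  'f' at position 5: consonant
  'l' at position 6: consonant
  'l' at position 7: consonant
  'a' at position 8: vowel (running total: 3)
  'h' at position 9: consonant
Total vowels: 3

3


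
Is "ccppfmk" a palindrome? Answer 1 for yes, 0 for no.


Input: ccppfmk
Reversed: kmfppcc
  Compare pos 0 ('c') with pos 6 ('k'): MISMATCH
  Compare pos 1 ('c') with pos 5 ('m'): MISMATCH
  Compare pos 2 ('p') with pos 4 ('f'): MISMATCH
Result: not a palindrome

0


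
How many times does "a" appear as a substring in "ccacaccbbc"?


Searching for "a" in "ccacaccbbc"
Scanning each position:
  Position 0: "c" => no
  Position 1: "c" => no
  Position 2: "a" => MATCH
  Position 3: "c" => no
  Position 4: "a" => MATCH
  Position 5: "c" => no
  Position 6: "c" => no
  Position 7: "b" => no
  Position 8: "b" => no
  Position 9: "c" => no
Total occurrences: 2

2


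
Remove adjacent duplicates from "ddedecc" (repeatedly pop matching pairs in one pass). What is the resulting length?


Input: ddedecc
Stack-based adjacent duplicate removal:
  Read 'd': push. Stack: d
  Read 'd': matches stack top 'd' => pop. Stack: (empty)
  Read 'e': push. Stack: e
  Read 'd': push. Stack: ed
  Read 'e': push. Stack: ede
  Read 'c': push. Stack: edec
  Read 'c': matches stack top 'c' => pop. Stack: ede
Final stack: "ede" (length 3)

3


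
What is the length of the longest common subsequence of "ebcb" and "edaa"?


LCS of "ebcb" and "edaa"
DP table:
           e    d    a    a
      0    0    0    0    0
  e   0    1    1    1    1
  b   0    1    1    1    1
  c   0    1    1    1    1
  b   0    1    1    1    1
LCS length = dp[4][4] = 1

1


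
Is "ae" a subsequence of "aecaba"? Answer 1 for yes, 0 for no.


Check if "ae" is a subsequence of "aecaba"
Greedy scan:
  Position 0 ('a'): matches sub[0] = 'a'
  Position 1 ('e'): matches sub[1] = 'e'
  Position 2 ('c'): no match needed
  Position 3 ('a'): no match needed
  Position 4 ('b'): no match needed
  Position 5 ('a'): no match needed
All 2 characters matched => is a subsequence

1


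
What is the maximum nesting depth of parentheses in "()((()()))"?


Input: "()((()()))"
Tracking depth:
  Position 0 '(': depth becomes 1
  Position 1 ')': depth becomes 0
  Position 2 '(': depth becomes 1
  Position 3 '(': depth becomes 2
  Position 4 '(': depth becomes 3
  Position 5 ')': depth becomes 2
  Position 6 '(': depth becomes 3
  Position 7 ')': depth becomes 2
  Position 8 ')': depth becomes 1
  Position 9 ')': depth becomes 0
Maximum depth reached: 3

3


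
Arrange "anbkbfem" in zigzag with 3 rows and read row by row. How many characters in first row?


Zigzag "anbkbfem" into 3 rows:
Placing characters:
  'a' => row 0
  'n' => row 1
  'b' => row 2
  'k' => row 1
  'b' => row 0
  'f' => row 1
  'e' => row 2
  'm' => row 1
Rows:
  Row 0: "ab"
  Row 1: "nkfm"
  Row 2: "be"
First row length: 2

2


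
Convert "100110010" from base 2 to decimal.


Input: "100110010" in base 2
Positional expansion:
  Digit '1' (value 1) x 2^8 = 256
  Digit '0' (value 0) x 2^7 = 0
  Digit '0' (value 0) x 2^6 = 0
  Digit '1' (value 1) x 2^5 = 32
  Digit '1' (value 1) x 2^4 = 16
  Digit '0' (value 0) x 2^3 = 0
  Digit '0' (value 0) x 2^2 = 0
  Digit '1' (value 1) x 2^1 = 2
  Digit '0' (value 0) x 2^0 = 0
Sum = 306

306


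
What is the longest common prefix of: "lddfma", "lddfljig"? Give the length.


Words: lddfma, lddfljig
  Position 0: all 'l' => match
  Position 1: all 'd' => match
  Position 2: all 'd' => match
  Position 3: all 'f' => match
  Position 4: ('m', 'l') => mismatch, stop
LCP = "lddf" (length 4)

4


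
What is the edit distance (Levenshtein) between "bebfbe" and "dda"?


Computing edit distance: "bebfbe" -> "dda"
DP table:
           d    d    a
      0    1    2    3
  b   1    1    2    3
  e   2    2    2    3
  b   3    3    3    3
  f   4    4    4    4
  b   5    5    5    5
  e   6    6    6    6
Edit distance = dp[6][3] = 6

6


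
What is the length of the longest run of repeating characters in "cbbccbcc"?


Input: "cbbccbcc"
Scanning for longest run:
  Position 1 ('b'): new char, reset run to 1
  Position 2 ('b'): continues run of 'b', length=2
  Position 3 ('c'): new char, reset run to 1
  Position 4 ('c'): continues run of 'c', length=2
  Position 5 ('b'): new char, reset run to 1
  Position 6 ('c'): new char, reset run to 1
  Position 7 ('c'): continues run of 'c', length=2
Longest run: 'b' with length 2

2


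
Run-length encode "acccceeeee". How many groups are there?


Input: acccceeeee
Scanning for consecutive runs:
  Group 1: 'a' x 1 (positions 0-0)
  Group 2: 'c' x 4 (positions 1-4)
  Group 3: 'e' x 5 (positions 5-9)
Total groups: 3

3


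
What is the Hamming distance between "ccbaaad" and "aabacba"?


Comparing "ccbaaad" and "aabacba" position by position:
  Position 0: 'c' vs 'a' => differ
  Position 1: 'c' vs 'a' => differ
  Position 2: 'b' vs 'b' => same
  Position 3: 'a' vs 'a' => same
  Position 4: 'a' vs 'c' => differ
  Position 5: 'a' vs 'b' => differ
  Position 6: 'd' vs 'a' => differ
Total differences (Hamming distance): 5

5


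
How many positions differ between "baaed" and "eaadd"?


Comparing "baaed" and "eaadd" position by position:
  Position 0: 'b' vs 'e' => DIFFER
  Position 1: 'a' vs 'a' => same
  Position 2: 'a' vs 'a' => same
  Position 3: 'e' vs 'd' => DIFFER
  Position 4: 'd' vs 'd' => same
Positions that differ: 2

2


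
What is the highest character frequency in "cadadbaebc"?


Input: cadadbaebc
Character counts:
  'a': 3
  'b': 2
  'c': 2
  'd': 2
  'e': 1
Maximum frequency: 3

3


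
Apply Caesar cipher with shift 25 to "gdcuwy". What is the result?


Caesar cipher: shift "gdcuwy" by 25
  'g' (pos 6) + 25 = pos 5 = 'f'
  'd' (pos 3) + 25 = pos 2 = 'c'
  'c' (pos 2) + 25 = pos 1 = 'b'
  'u' (pos 20) + 25 = pos 19 = 't'
  'w' (pos 22) + 25 = pos 21 = 'v'
  'y' (pos 24) + 25 = pos 23 = 'x'
Result: fcbtvx

fcbtvx


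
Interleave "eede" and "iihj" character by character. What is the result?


Interleaving "eede" and "iihj":
  Position 0: 'e' from first, 'i' from second => "ei"
  Position 1: 'e' from first, 'i' from second => "ei"
  Position 2: 'd' from first, 'h' from second => "dh"
  Position 3: 'e' from first, 'j' from second => "ej"
Result: eieidhej

eieidhej


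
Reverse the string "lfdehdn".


Input: lfdehdn
Reading characters right to left:
  Position 6: 'n'
  Position 5: 'd'
  Position 4: 'h'
  Position 3: 'e'
  Position 2: 'd'
  Position 1: 'f'
  Position 0: 'l'
Reversed: ndhedfl

ndhedfl


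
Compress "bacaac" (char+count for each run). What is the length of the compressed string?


Input: bacaac
Runs:
  'b' x 1 => "b1"
  'a' x 1 => "a1"
  'c' x 1 => "c1"
  'a' x 2 => "a2"
  'c' x 1 => "c1"
Compressed: "b1a1c1a2c1"
Compressed length: 10

10


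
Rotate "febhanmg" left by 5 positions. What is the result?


Input: "febhanmg", rotate left by 5
First 5 characters: "febha"
Remaining characters: "nmg"
Concatenate remaining + first: "nmg" + "febha" = "nmgfebha"

nmgfebha


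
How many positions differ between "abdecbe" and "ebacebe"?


Comparing "abdecbe" and "ebacebe" position by position:
  Position 0: 'a' vs 'e' => DIFFER
  Position 1: 'b' vs 'b' => same
  Position 2: 'd' vs 'a' => DIFFER
  Position 3: 'e' vs 'c' => DIFFER
  Position 4: 'c' vs 'e' => DIFFER
  Position 5: 'b' vs 'b' => same
  Position 6: 'e' vs 'e' => same
Positions that differ: 4

4


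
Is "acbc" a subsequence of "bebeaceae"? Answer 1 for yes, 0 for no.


Check if "acbc" is a subsequence of "bebeaceae"
Greedy scan:
  Position 0 ('b'): no match needed
  Position 1 ('e'): no match needed
  Position 2 ('b'): no match needed
  Position 3 ('e'): no match needed
  Position 4 ('a'): matches sub[0] = 'a'
  Position 5 ('c'): matches sub[1] = 'c'
  Position 6 ('e'): no match needed
  Position 7 ('a'): no match needed
  Position 8 ('e'): no match needed
Only matched 2/4 characters => not a subsequence

0


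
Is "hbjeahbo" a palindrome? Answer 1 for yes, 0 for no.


Input: hbjeahbo
Reversed: obhaejbh
  Compare pos 0 ('h') with pos 7 ('o'): MISMATCH
  Compare pos 1 ('b') with pos 6 ('b'): match
  Compare pos 2 ('j') with pos 5 ('h'): MISMATCH
  Compare pos 3 ('e') with pos 4 ('a'): MISMATCH
Result: not a palindrome

0


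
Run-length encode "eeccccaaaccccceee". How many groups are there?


Input: eeccccaaaccccceee
Scanning for consecutive runs:
  Group 1: 'e' x 2 (positions 0-1)
  Group 2: 'c' x 4 (positions 2-5)
  Group 3: 'a' x 3 (positions 6-8)
  Group 4: 'c' x 5 (positions 9-13)
  Group 5: 'e' x 3 (positions 14-16)
Total groups: 5

5


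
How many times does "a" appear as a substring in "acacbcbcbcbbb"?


Searching for "a" in "acacbcbcbcbbb"
Scanning each position:
  Position 0: "a" => MATCH
  Position 1: "c" => no
  Position 2: "a" => MATCH
  Position 3: "c" => no
  Position 4: "b" => no
  Position 5: "c" => no
  Position 6: "b" => no
  Position 7: "c" => no
  Position 8: "b" => no
  Position 9: "c" => no
  Position 10: "b" => no
  Position 11: "b" => no
  Position 12: "b" => no
Total occurrences: 2

2


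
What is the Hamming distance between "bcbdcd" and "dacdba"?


Comparing "bcbdcd" and "dacdba" position by position:
  Position 0: 'b' vs 'd' => differ
  Position 1: 'c' vs 'a' => differ
  Position 2: 'b' vs 'c' => differ
  Position 3: 'd' vs 'd' => same
  Position 4: 'c' vs 'b' => differ
  Position 5: 'd' vs 'a' => differ
Total differences (Hamming distance): 5

5


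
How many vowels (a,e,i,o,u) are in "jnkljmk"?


Input: jnkljmk
Checking each character:
  'j' at position 0: consonant
  'n' at position 1: consonant
  'k' at position 2: consonant
  'l' at position 3: consonant
  'j' at position 4: consonant
  'm' at position 5: consonant
  'k' at position 6: consonant
Total vowels: 0

0


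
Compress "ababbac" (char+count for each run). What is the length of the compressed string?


Input: ababbac
Runs:
  'a' x 1 => "a1"
  'b' x 1 => "b1"
  'a' x 1 => "a1"
  'b' x 2 => "b2"
  'a' x 1 => "a1"
  'c' x 1 => "c1"
Compressed: "a1b1a1b2a1c1"
Compressed length: 12

12


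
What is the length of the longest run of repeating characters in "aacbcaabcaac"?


Input: "aacbcaabcaac"
Scanning for longest run:
  Position 1 ('a'): continues run of 'a', length=2
  Position 2 ('c'): new char, reset run to 1
  Position 3 ('b'): new char, reset run to 1
  Position 4 ('c'): new char, reset run to 1
  Position 5 ('a'): new char, reset run to 1
  Position 6 ('a'): continues run of 'a', length=2
  Position 7 ('b'): new char, reset run to 1
  Position 8 ('c'): new char, reset run to 1
  Position 9 ('a'): new char, reset run to 1
  Position 10 ('a'): continues run of 'a', length=2
  Position 11 ('c'): new char, reset run to 1
Longest run: 'a' with length 2

2


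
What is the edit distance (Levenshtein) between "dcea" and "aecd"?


Computing edit distance: "dcea" -> "aecd"
DP table:
           a    e    c    d
      0    1    2    3    4
  d   1    1    2    3    3
  c   2    2    2    2    3
  e   3    3    2    3    3
  a   4    3    3    3    4
Edit distance = dp[4][4] = 4

4


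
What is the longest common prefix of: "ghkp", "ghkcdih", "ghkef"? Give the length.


Words: ghkp, ghkcdih, ghkef
  Position 0: all 'g' => match
  Position 1: all 'h' => match
  Position 2: all 'k' => match
  Position 3: ('p', 'c', 'e') => mismatch, stop
LCP = "ghk" (length 3)

3


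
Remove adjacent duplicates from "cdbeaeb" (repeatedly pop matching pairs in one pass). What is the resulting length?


Input: cdbeaeb
Stack-based adjacent duplicate removal:
  Read 'c': push. Stack: c
  Read 'd': push. Stack: cd
  Read 'b': push. Stack: cdb
  Read 'e': push. Stack: cdbe
  Read 'a': push. Stack: cdbea
  Read 'e': push. Stack: cdbeae
  Read 'b': push. Stack: cdbeaeb
Final stack: "cdbeaeb" (length 7)

7


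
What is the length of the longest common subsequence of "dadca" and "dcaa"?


LCS of "dadca" and "dcaa"
DP table:
           d    c    a    a
      0    0    0    0    0
  d   0    1    1    1    1
  a   0    1    1    2    2
  d   0    1    1    2    2
  c   0    1    2    2    2
  a   0    1    2    3    3
LCS length = dp[5][4] = 3

3


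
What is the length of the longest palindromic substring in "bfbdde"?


Input: "bfbdde"
Checking substrings for palindromes:
  [0:3] "bfb" (len 3) => palindrome
  [3:5] "dd" (len 2) => palindrome
Longest palindromic substring: "bfb" with length 3

3


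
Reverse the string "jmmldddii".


Input: jmmldddii
Reading characters right to left:
  Position 8: 'i'
  Position 7: 'i'
  Position 6: 'd'
  Position 5: 'd'
  Position 4: 'd'
  Position 3: 'l'
  Position 2: 'm'
  Position 1: 'm'
  Position 0: 'j'
Reversed: iidddlmmj

iidddlmmj


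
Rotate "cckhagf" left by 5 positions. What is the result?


Input: "cckhagf", rotate left by 5
First 5 characters: "cckha"
Remaining characters: "gf"
Concatenate remaining + first: "gf" + "cckha" = "gfcckha"

gfcckha


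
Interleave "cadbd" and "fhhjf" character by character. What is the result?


Interleaving "cadbd" and "fhhjf":
  Position 0: 'c' from first, 'f' from second => "cf"
  Position 1: 'a' from first, 'h' from second => "ah"
  Position 2: 'd' from first, 'h' from second => "dh"
  Position 3: 'b' from first, 'j' from second => "bj"
  Position 4: 'd' from first, 'f' from second => "df"
Result: cfahdhbjdf

cfahdhbjdf


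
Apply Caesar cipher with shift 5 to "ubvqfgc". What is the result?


Caesar cipher: shift "ubvqfgc" by 5
  'u' (pos 20) + 5 = pos 25 = 'z'
  'b' (pos 1) + 5 = pos 6 = 'g'
  'v' (pos 21) + 5 = pos 0 = 'a'
  'q' (pos 16) + 5 = pos 21 = 'v'
  'f' (pos 5) + 5 = pos 10 = 'k'
  'g' (pos 6) + 5 = pos 11 = 'l'
  'c' (pos 2) + 5 = pos 7 = 'h'
Result: zgavklh

zgavklh


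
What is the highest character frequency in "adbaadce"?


Input: adbaadce
Character counts:
  'a': 3
  'b': 1
  'c': 1
  'd': 2
  'e': 1
Maximum frequency: 3

3


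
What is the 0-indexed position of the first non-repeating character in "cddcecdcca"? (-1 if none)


Input: cddcecdcca
Character frequencies:
  'a': 1
  'c': 5
  'd': 3
  'e': 1
Scanning left to right for freq == 1:
  Position 0 ('c'): freq=5, skip
  Position 1 ('d'): freq=3, skip
  Position 2 ('d'): freq=3, skip
  Position 3 ('c'): freq=5, skip
  Position 4 ('e'): unique! => answer = 4

4


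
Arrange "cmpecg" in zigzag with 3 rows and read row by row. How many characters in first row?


Zigzag "cmpecg" into 3 rows:
Placing characters:
  'c' => row 0
  'm' => row 1
  'p' => row 2
  'e' => row 1
  'c' => row 0
  'g' => row 1
Rows:
  Row 0: "cc"
  Row 1: "meg"
  Row 2: "p"
First row length: 2

2


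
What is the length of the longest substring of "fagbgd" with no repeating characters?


Input: "fagbgd"
Sliding window (track last position of each char):
  Position 0 ('f'): window [0,0] length 1 -- new best
  Position 1 ('a'): window [0,1] length 2 -- new best
  Position 2 ('g'): window [0,2] length 3 -- new best
  Position 3 ('b'): window [0,3] length 4 -- new best
  Position 4 ('g'): repeat (last at 2), move window start to 3
  Position 4 ('g'): window [3,4] length 2
  Position 5 ('d'): window [3,5] length 3
Longest substring with no repeats: "fagb" with length 4

4


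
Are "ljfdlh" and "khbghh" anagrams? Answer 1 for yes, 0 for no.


Strings: "ljfdlh", "khbghh"
Sorted first:  dfhjll
Sorted second: bghhhk
Differ at position 0: 'd' vs 'b' => not anagrams

0


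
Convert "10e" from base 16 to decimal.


Input: "10e" in base 16
Positional expansion:
  Digit '1' (value 1) x 16^2 = 256
  Digit '0' (value 0) x 16^1 = 0
  Digit 'e' (value 14) x 16^0 = 14
Sum = 270

270


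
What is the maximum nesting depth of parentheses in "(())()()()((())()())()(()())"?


Input: "(())()()()((())()())()(()())"
Tracking depth:
  Position 0 '(': depth becomes 1
  Position 1 '(': depth becomes 2
  Position 2 ')': depth becomes 1
  Position 3 ')': depth becomes 0
  Position 4 '(': depth becomes 1
  Position 5 ')': depth becomes 0
  Position 6 '(': depth becomes 1
  Position 7 ')': depth becomes 0
  Position 8 '(': depth becomes 1
  Position 9 ')': depth becomes 0
  Position 10 '(': depth becomes 1
  Position 11 '(': depth becomes 2
  Position 12 '(': depth becomes 3
  Position 13 ')': depth becomes 2
  Position 14 ')': depth becomes 1
  Position 15 '(': depth becomes 2
  Position 16 ')': depth becomes 1
  Position 17 '(': depth becomes 2
  Position 18 ')': depth becomes 1
  Position 19 ')': depth becomes 0
  Position 20 '(': depth becomes 1
  Position 21 ')': depth becomes 0
  Position 22 '(': depth becomes 1
  Position 23 '(': depth becomes 2
  Position 24 ')': depth becomes 1
  Position 25 '(': depth becomes 2
  Position 26 ')': depth becomes 1
  Position 27 ')': depth becomes 0
Maximum depth reached: 3

3


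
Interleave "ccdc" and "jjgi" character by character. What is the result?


Interleaving "ccdc" and "jjgi":
  Position 0: 'c' from first, 'j' from second => "cj"
  Position 1: 'c' from first, 'j' from second => "cj"
  Position 2: 'd' from first, 'g' from second => "dg"
  Position 3: 'c' from first, 'i' from second => "ci"
Result: cjcjdgci

cjcjdgci


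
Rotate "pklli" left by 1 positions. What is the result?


Input: "pklli", rotate left by 1
First 1 characters: "p"
Remaining characters: "klli"
Concatenate remaining + first: "klli" + "p" = "kllip"

kllip


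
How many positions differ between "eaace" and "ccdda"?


Comparing "eaace" and "ccdda" position by position:
  Position 0: 'e' vs 'c' => DIFFER
  Position 1: 'a' vs 'c' => DIFFER
  Position 2: 'a' vs 'd' => DIFFER
  Position 3: 'c' vs 'd' => DIFFER
  Position 4: 'e' vs 'a' => DIFFER
Positions that differ: 5

5


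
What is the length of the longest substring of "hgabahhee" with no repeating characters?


Input: "hgabahhee"
Sliding window (track last position of each char):
  Position 0 ('h'): window [0,0] length 1 -- new best
  Position 1 ('g'): window [0,1] length 2 -- new best
  Position 2 ('a'): window [0,2] length 3 -- new best
  Position 3 ('b'): window [0,3] length 4 -- new best
  Position 4 ('a'): repeat (last at 2), move window start to 3
  Position 4 ('a'): window [3,4] length 2
  Position 5 ('h'): window [3,5] length 3
  Position 6 ('h'): repeat (last at 5), move window start to 6
  Position 6 ('h'): window [6,6] length 1
  Position 7 ('e'): window [6,7] length 2
  Position 8 ('e'): repeat (last at 7), move window start to 8
  Position 8 ('e'): window [8,8] length 1
Longest substring with no repeats: "hgab" with length 4

4


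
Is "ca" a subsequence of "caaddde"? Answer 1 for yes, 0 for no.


Check if "ca" is a subsequence of "caaddde"
Greedy scan:
  Position 0 ('c'): matches sub[0] = 'c'
  Position 1 ('a'): matches sub[1] = 'a'
  Position 2 ('a'): no match needed
  Position 3 ('d'): no match needed
  Position 4 ('d'): no match needed
  Position 5 ('d'): no match needed
  Position 6 ('e'): no match needed
All 2 characters matched => is a subsequence

1


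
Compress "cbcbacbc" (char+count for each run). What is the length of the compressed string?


Input: cbcbacbc
Runs:
  'c' x 1 => "c1"
  'b' x 1 => "b1"
  'c' x 1 => "c1"
  'b' x 1 => "b1"
  'a' x 1 => "a1"
  'c' x 1 => "c1"
  'b' x 1 => "b1"
  'c' x 1 => "c1"
Compressed: "c1b1c1b1a1c1b1c1"
Compressed length: 16

16


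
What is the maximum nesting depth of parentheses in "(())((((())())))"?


Input: "(())((((())())))"
Tracking depth:
  Position 0 '(': depth becomes 1
  Position 1 '(': depth becomes 2
  Position 2 ')': depth becomes 1
  Position 3 ')': depth becomes 0
  Position 4 '(': depth becomes 1
  Position 5 '(': depth becomes 2
  Position 6 '(': depth becomes 3
  Position 7 '(': depth becomes 4
  Position 8 '(': depth becomes 5
  Position 9 ')': depth becomes 4
  Position 10 ')': depth becomes 3
  Position 11 '(': depth becomes 4
  Position 12 ')': depth becomes 3
  Position 13 ')': depth becomes 2
  Position 14 ')': depth becomes 1
  Position 15 ')': depth becomes 0
Maximum depth reached: 5

5


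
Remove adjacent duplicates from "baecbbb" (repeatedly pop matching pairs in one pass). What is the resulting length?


Input: baecbbb
Stack-based adjacent duplicate removal:
  Read 'b': push. Stack: b
  Read 'a': push. Stack: ba
  Read 'e': push. Stack: bae
  Read 'c': push. Stack: baec
  Read 'b': push. Stack: baecb
  Read 'b': matches stack top 'b' => pop. Stack: baec
  Read 'b': push. Stack: baecb
Final stack: "baecb" (length 5)

5


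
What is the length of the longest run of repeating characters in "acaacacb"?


Input: "acaacacb"
Scanning for longest run:
  Position 1 ('c'): new char, reset run to 1
  Position 2 ('a'): new char, reset run to 1
  Position 3 ('a'): continues run of 'a', length=2
  Position 4 ('c'): new char, reset run to 1
  Position 5 ('a'): new char, reset run to 1
  Position 6 ('c'): new char, reset run to 1
  Position 7 ('b'): new char, reset run to 1
Longest run: 'a' with length 2

2


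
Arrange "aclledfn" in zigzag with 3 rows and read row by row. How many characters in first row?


Zigzag "aclledfn" into 3 rows:
Placing characters:
  'a' => row 0
  'c' => row 1
  'l' => row 2
  'l' => row 1
  'e' => row 0
  'd' => row 1
  'f' => row 2
  'n' => row 1
Rows:
  Row 0: "ae"
  Row 1: "cldn"
  Row 2: "lf"
First row length: 2

2


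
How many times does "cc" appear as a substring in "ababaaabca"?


Searching for "cc" in "ababaaabca"
Scanning each position:
  Position 0: "ab" => no
  Position 1: "ba" => no
  Position 2: "ab" => no
  Position 3: "ba" => no
  Position 4: "aa" => no
  Position 5: "aa" => no
  Position 6: "ab" => no
  Position 7: "bc" => no
  Position 8: "ca" => no
Total occurrences: 0

0


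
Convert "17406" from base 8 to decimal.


Input: "17406" in base 8
Positional expansion:
  Digit '1' (value 1) x 8^4 = 4096
  Digit '7' (value 7) x 8^3 = 3584
  Digit '4' (value 4) x 8^2 = 256
  Digit '0' (value 0) x 8^1 = 0
  Digit '6' (value 6) x 8^0 = 6
Sum = 7942

7942


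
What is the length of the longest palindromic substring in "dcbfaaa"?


Input: "dcbfaaa"
Checking substrings for palindromes:
  [4:7] "aaa" (len 3) => palindrome
  [4:6] "aa" (len 2) => palindrome
  [5:7] "aa" (len 2) => palindrome
Longest palindromic substring: "aaa" with length 3

3


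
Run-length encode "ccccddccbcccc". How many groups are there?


Input: ccccddccbcccc
Scanning for consecutive runs:
  Group 1: 'c' x 4 (positions 0-3)
  Group 2: 'd' x 2 (positions 4-5)
  Group 3: 'c' x 2 (positions 6-7)
  Group 4: 'b' x 1 (positions 8-8)
  Group 5: 'c' x 4 (positions 9-12)
Total groups: 5

5


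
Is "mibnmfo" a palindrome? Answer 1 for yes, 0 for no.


Input: mibnmfo
Reversed: ofmnbim
  Compare pos 0 ('m') with pos 6 ('o'): MISMATCH
  Compare pos 1 ('i') with pos 5 ('f'): MISMATCH
  Compare pos 2 ('b') with pos 4 ('m'): MISMATCH
Result: not a palindrome

0


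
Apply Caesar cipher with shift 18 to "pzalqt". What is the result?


Caesar cipher: shift "pzalqt" by 18
  'p' (pos 15) + 18 = pos 7 = 'h'
  'z' (pos 25) + 18 = pos 17 = 'r'
  'a' (pos 0) + 18 = pos 18 = 's'
  'l' (pos 11) + 18 = pos 3 = 'd'
  'q' (pos 16) + 18 = pos 8 = 'i'
  't' (pos 19) + 18 = pos 11 = 'l'
Result: hrsdil

hrsdil


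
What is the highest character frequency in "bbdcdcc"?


Input: bbdcdcc
Character counts:
  'b': 2
  'c': 3
  'd': 2
Maximum frequency: 3

3


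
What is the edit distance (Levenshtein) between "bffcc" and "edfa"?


Computing edit distance: "bffcc" -> "edfa"
DP table:
           e    d    f    a
      0    1    2    3    4
  b   1    1    2    3    4
  f   2    2    2    2    3
  f   3    3    3    2    3
  c   4    4    4    3    3
  c   5    5    5    4    4
Edit distance = dp[5][4] = 4

4


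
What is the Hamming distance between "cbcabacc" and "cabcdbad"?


Comparing "cbcabacc" and "cabcdbad" position by position:
  Position 0: 'c' vs 'c' => same
  Position 1: 'b' vs 'a' => differ
  Position 2: 'c' vs 'b' => differ
  Position 3: 'a' vs 'c' => differ
  Position 4: 'b' vs 'd' => differ
  Position 5: 'a' vs 'b' => differ
  Position 6: 'c' vs 'a' => differ
  Position 7: 'c' vs 'd' => differ
Total differences (Hamming distance): 7

7


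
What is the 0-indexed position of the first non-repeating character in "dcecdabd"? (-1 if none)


Input: dcecdabd
Character frequencies:
  'a': 1
  'b': 1
  'c': 2
  'd': 3
  'e': 1
Scanning left to right for freq == 1:
  Position 0 ('d'): freq=3, skip
  Position 1 ('c'): freq=2, skip
  Position 2 ('e'): unique! => answer = 2

2


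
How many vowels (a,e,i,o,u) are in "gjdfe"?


Input: gjdfe
Checking each character:
  'g' at position 0: consonant
  'j' at position 1: consonant
  'd' at position 2: consonant
  'f' at position 3: consonant
  'e' at position 4: vowel (running total: 1)
Total vowels: 1

1


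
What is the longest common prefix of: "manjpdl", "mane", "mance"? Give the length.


Words: manjpdl, mane, mance
  Position 0: all 'm' => match
  Position 1: all 'a' => match
  Position 2: all 'n' => match
  Position 3: ('j', 'e', 'c') => mismatch, stop
LCP = "man" (length 3)

3


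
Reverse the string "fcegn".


Input: fcegn
Reading characters right to left:
  Position 4: 'n'
  Position 3: 'g'
  Position 2: 'e'
  Position 1: 'c'
  Position 0: 'f'
Reversed: ngecf

ngecf


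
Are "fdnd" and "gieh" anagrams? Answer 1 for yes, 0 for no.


Strings: "fdnd", "gieh"
Sorted first:  ddfn
Sorted second: eghi
Differ at position 0: 'd' vs 'e' => not anagrams

0


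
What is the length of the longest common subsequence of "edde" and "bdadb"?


LCS of "edde" and "bdadb"
DP table:
           b    d    a    d    b
      0    0    0    0    0    0
  e   0    0    0    0    0    0
  d   0    0    1    1    1    1
  d   0    0    1    1    2    2
  e   0    0    1    1    2    2
LCS length = dp[4][5] = 2

2


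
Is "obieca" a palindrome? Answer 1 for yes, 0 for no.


Input: obieca
Reversed: aceibo
  Compare pos 0 ('o') with pos 5 ('a'): MISMATCH
  Compare pos 1 ('b') with pos 4 ('c'): MISMATCH
  Compare pos 2 ('i') with pos 3 ('e'): MISMATCH
Result: not a palindrome

0


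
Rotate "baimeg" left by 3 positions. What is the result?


Input: "baimeg", rotate left by 3
First 3 characters: "bai"
Remaining characters: "meg"
Concatenate remaining + first: "meg" + "bai" = "megbai"

megbai


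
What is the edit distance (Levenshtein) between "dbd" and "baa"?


Computing edit distance: "dbd" -> "baa"
DP table:
           b    a    a
      0    1    2    3
  d   1    1    2    3
  b   2    1    2    3
  d   3    2    2    3
Edit distance = dp[3][3] = 3

3


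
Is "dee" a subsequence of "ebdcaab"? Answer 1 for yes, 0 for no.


Check if "dee" is a subsequence of "ebdcaab"
Greedy scan:
  Position 0 ('e'): no match needed
  Position 1 ('b'): no match needed
  Position 2 ('d'): matches sub[0] = 'd'
  Position 3 ('c'): no match needed
  Position 4 ('a'): no match needed
  Position 5 ('a'): no match needed
  Position 6 ('b'): no match needed
Only matched 1/3 characters => not a subsequence

0


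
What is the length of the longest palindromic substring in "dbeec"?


Input: "dbeec"
Checking substrings for palindromes:
  [2:4] "ee" (len 2) => palindrome
Longest palindromic substring: "ee" with length 2

2


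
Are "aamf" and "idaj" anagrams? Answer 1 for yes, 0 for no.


Strings: "aamf", "idaj"
Sorted first:  aafm
Sorted second: adij
Differ at position 1: 'a' vs 'd' => not anagrams

0


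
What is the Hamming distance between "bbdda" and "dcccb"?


Comparing "bbdda" and "dcccb" position by position:
  Position 0: 'b' vs 'd' => differ
  Position 1: 'b' vs 'c' => differ
  Position 2: 'd' vs 'c' => differ
  Position 3: 'd' vs 'c' => differ
  Position 4: 'a' vs 'b' => differ
Total differences (Hamming distance): 5

5


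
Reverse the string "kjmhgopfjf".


Input: kjmhgopfjf
Reading characters right to left:
  Position 9: 'f'
  Position 8: 'j'
  Position 7: 'f'
  Position 6: 'p'
  Position 5: 'o'
  Position 4: 'g'
  Position 3: 'h'
  Position 2: 'm'
  Position 1: 'j'
  Position 0: 'k'
Reversed: fjfpoghmjk

fjfpoghmjk


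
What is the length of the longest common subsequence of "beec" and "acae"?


LCS of "beec" and "acae"
DP table:
           a    c    a    e
      0    0    0    0    0
  b   0    0    0    0    0
  e   0    0    0    0    1
  e   0    0    0    0    1
  c   0    0    1    1    1
LCS length = dp[4][4] = 1

1


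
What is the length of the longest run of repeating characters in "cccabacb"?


Input: "cccabacb"
Scanning for longest run:
  Position 1 ('c'): continues run of 'c', length=2
  Position 2 ('c'): continues run of 'c', length=3
  Position 3 ('a'): new char, reset run to 1
  Position 4 ('b'): new char, reset run to 1
  Position 5 ('a'): new char, reset run to 1
  Position 6 ('c'): new char, reset run to 1
  Position 7 ('b'): new char, reset run to 1
Longest run: 'c' with length 3

3


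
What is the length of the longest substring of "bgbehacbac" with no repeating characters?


Input: "bgbehacbac"
Sliding window (track last position of each char):
  Position 0 ('b'): window [0,0] length 1 -- new best
  Position 1 ('g'): window [0,1] length 2 -- new best
  Position 2 ('b'): repeat (last at 0), move window start to 1
  Position 2 ('b'): window [1,2] length 2
  Position 3 ('e'): window [1,3] length 3 -- new best
  Position 4 ('h'): window [1,4] length 4 -- new best
  Position 5 ('a'): window [1,5] length 5 -- new best
  Position 6 ('c'): window [1,6] length 6 -- new best
  Position 7 ('b'): repeat (last at 2), move window start to 3
  Position 7 ('b'): window [3,7] length 5
  Position 8 ('a'): repeat (last at 5), move window start to 6
  Position 8 ('a'): window [6,8] length 3
  Position 9 ('c'): repeat (last at 6), move window start to 7
  Position 9 ('c'): window [7,9] length 3
Longest substring with no repeats: "gbehac" with length 6

6


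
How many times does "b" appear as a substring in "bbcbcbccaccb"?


Searching for "b" in "bbcbcbccaccb"
Scanning each position:
  Position 0: "b" => MATCH
  Position 1: "b" => MATCH
  Position 2: "c" => no
  Position 3: "b" => MATCH
  Position 4: "c" => no
  Position 5: "b" => MATCH
  Position 6: "c" => no
  Position 7: "c" => no
  Position 8: "a" => no
  Position 9: "c" => no
  Position 10: "c" => no
  Position 11: "b" => MATCH
Total occurrences: 5

5


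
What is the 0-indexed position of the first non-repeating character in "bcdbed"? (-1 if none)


Input: bcdbed
Character frequencies:
  'b': 2
  'c': 1
  'd': 2
  'e': 1
Scanning left to right for freq == 1:
  Position 0 ('b'): freq=2, skip
  Position 1 ('c'): unique! => answer = 1

1


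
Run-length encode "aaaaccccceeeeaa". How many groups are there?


Input: aaaaccccceeeeaa
Scanning for consecutive runs:
  Group 1: 'a' x 4 (positions 0-3)
  Group 2: 'c' x 5 (positions 4-8)
  Group 3: 'e' x 4 (positions 9-12)
  Group 4: 'a' x 2 (positions 13-14)
Total groups: 4

4


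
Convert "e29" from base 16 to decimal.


Input: "e29" in base 16
Positional expansion:
  Digit 'e' (value 14) x 16^2 = 3584
  Digit '2' (value 2) x 16^1 = 32
  Digit '9' (value 9) x 16^0 = 9
Sum = 3625

3625


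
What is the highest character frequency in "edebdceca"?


Input: edebdceca
Character counts:
  'a': 1
  'b': 1
  'c': 2
  'd': 2
  'e': 3
Maximum frequency: 3

3


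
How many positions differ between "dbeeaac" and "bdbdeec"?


Comparing "dbeeaac" and "bdbdeec" position by position:
  Position 0: 'd' vs 'b' => DIFFER
  Position 1: 'b' vs 'd' => DIFFER
  Position 2: 'e' vs 'b' => DIFFER
  Position 3: 'e' vs 'd' => DIFFER
  Position 4: 'a' vs 'e' => DIFFER
  Position 5: 'a' vs 'e' => DIFFER
  Position 6: 'c' vs 'c' => same
Positions that differ: 6

6


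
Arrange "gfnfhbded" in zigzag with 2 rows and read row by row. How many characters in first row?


Zigzag "gfnfhbded" into 2 rows:
Placing characters:
  'g' => row 0
  'f' => row 1
  'n' => row 0
  'f' => row 1
  'h' => row 0
  'b' => row 1
  'd' => row 0
  'e' => row 1
  'd' => row 0
Rows:
  Row 0: "gnhdd"
  Row 1: "ffbe"
First row length: 5

5


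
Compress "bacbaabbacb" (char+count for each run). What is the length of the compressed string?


Input: bacbaabbacb
Runs:
  'b' x 1 => "b1"
  'a' x 1 => "a1"
  'c' x 1 => "c1"
  'b' x 1 => "b1"
  'a' x 2 => "a2"
  'b' x 2 => "b2"
  'a' x 1 => "a1"
  'c' x 1 => "c1"
  'b' x 1 => "b1"
Compressed: "b1a1c1b1a2b2a1c1b1"
Compressed length: 18

18


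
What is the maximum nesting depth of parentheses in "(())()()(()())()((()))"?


Input: "(())()()(()())()((()))"
Tracking depth:
  Position 0 '(': depth becomes 1
  Position 1 '(': depth becomes 2
  Position 2 ')': depth becomes 1
  Position 3 ')': depth becomes 0
  Position 4 '(': depth becomes 1
  Position 5 ')': depth becomes 0
  Position 6 '(': depth becomes 1
  Position 7 ')': depth becomes 0
  Position 8 '(': depth becomes 1
  Position 9 '(': depth becomes 2
  Position 10 ')': depth becomes 1
  Position 11 '(': depth becomes 2
  Position 12 ')': depth becomes 1
  Position 13 ')': depth becomes 0
  Position 14 '(': depth becomes 1
  Position 15 ')': depth becomes 0
  Position 16 '(': depth becomes 1
  Position 17 '(': depth becomes 2
  Position 18 '(': depth becomes 3
  Position 19 ')': depth becomes 2
  Position 20 ')': depth becomes 1
  Position 21 ')': depth becomes 0
Maximum depth reached: 3

3


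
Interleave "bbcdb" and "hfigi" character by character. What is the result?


Interleaving "bbcdb" and "hfigi":
  Position 0: 'b' from first, 'h' from second => "bh"
  Position 1: 'b' from first, 'f' from second => "bf"
  Position 2: 'c' from first, 'i' from second => "ci"
  Position 3: 'd' from first, 'g' from second => "dg"
  Position 4: 'b' from first, 'i' from second => "bi"
Result: bhbfcidgbi

bhbfcidgbi
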